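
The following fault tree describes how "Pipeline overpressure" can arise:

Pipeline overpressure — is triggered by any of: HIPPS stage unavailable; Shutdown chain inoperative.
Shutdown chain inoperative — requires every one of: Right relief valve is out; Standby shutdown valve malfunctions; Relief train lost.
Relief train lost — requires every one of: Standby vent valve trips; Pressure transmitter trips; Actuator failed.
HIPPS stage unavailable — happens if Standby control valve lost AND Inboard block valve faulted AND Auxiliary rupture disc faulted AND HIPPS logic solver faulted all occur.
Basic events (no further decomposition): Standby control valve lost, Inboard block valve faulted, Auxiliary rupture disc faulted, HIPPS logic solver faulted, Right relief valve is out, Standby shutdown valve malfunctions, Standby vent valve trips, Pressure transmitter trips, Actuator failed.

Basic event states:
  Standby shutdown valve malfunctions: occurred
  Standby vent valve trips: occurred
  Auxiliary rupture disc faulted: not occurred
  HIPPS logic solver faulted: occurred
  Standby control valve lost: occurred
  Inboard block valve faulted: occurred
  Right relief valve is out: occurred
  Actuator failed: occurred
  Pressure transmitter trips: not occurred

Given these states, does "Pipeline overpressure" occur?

No

HIPPS stage unavailable [AND]: Standby control valve lost=occurs, Inboard block valve faulted=occurs, Auxiliary rupture disc faulted=not, HIPPS logic solver faulted=occurs → not all inputs occur → does not occur.
Relief train lost [AND]: Standby vent valve trips=occurs, Pressure transmitter trips=not, Actuator failed=occurs → not all inputs occur → does not occur.
Shutdown chain inoperative [AND]: Right relief valve is out=occurs, Standby shutdown valve malfunctions=occurs, Relief train lost=not → not all inputs occur → does not occur.
Pipeline overpressure [OR]: HIPPS stage unavailable=not, Shutdown chain inoperative=not → no input occurs → does not occur.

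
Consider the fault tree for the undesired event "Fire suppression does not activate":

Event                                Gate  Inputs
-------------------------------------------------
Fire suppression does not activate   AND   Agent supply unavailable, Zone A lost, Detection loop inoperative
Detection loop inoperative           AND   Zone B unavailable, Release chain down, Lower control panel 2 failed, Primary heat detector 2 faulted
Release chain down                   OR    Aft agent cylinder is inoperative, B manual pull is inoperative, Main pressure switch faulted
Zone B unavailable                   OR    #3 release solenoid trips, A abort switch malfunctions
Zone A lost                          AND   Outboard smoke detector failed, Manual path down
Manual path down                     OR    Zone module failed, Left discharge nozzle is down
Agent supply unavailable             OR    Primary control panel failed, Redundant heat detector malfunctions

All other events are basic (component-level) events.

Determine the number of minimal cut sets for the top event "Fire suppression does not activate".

24

Agent supply unavailable [OR]: union of children's cut sets → 2 cut set(s).
Manual path down [OR]: union of children's cut sets → 2 cut set(s).
Zone A lost [AND]: one cut set from each child combined → 1 × 2 = 2 cut set(s).
Zone B unavailable [OR]: union of children's cut sets → 2 cut set(s).
Release chain down [OR]: union of children's cut sets → 3 cut set(s).
Detection loop inoperative [AND]: one cut set from each child combined → 2 × 3 × 1 × 1 = 6 cut set(s).
Fire suppression does not activate [AND]: one cut set from each child combined → 2 × 2 × 6 = 24 cut set(s).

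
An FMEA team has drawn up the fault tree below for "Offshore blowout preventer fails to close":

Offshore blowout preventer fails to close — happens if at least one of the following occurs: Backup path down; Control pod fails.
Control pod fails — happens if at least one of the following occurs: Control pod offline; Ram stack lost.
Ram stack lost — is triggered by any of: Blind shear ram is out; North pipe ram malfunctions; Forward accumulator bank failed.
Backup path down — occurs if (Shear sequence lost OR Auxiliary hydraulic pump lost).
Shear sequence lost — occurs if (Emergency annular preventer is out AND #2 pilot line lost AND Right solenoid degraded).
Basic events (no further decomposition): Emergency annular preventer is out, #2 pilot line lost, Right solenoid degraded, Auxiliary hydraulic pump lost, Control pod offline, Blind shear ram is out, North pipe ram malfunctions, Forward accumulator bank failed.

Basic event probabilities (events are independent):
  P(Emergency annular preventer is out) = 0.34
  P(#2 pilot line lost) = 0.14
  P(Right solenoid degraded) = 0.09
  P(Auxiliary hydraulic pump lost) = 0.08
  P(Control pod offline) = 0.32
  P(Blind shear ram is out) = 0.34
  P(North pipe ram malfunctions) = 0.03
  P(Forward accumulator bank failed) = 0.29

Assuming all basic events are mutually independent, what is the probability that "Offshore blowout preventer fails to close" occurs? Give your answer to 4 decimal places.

0.7169

P(Shear sequence lost) [AND] = 0.34 × 0.14 × 0.09 = 0.004284
P(Backup path down) [OR] = 1 − (1−0.004284) × (1−0.08) = 0.083941
P(Ram stack lost) [OR] = 1 − (1−0.34) × (1−0.03) × (1−0.29) = 0.545458
P(Control pod fails) [OR] = 1 − (1−0.32) × (1−0.545458) = 0.690911
P(Offshore blowout preventer fails to close) [OR] = 1 − (1−0.083941) × (1−0.690911) = 0.716856
Rounded to 4 decimal places: P(Offshore blowout preventer fails to close) ≈ 0.7169.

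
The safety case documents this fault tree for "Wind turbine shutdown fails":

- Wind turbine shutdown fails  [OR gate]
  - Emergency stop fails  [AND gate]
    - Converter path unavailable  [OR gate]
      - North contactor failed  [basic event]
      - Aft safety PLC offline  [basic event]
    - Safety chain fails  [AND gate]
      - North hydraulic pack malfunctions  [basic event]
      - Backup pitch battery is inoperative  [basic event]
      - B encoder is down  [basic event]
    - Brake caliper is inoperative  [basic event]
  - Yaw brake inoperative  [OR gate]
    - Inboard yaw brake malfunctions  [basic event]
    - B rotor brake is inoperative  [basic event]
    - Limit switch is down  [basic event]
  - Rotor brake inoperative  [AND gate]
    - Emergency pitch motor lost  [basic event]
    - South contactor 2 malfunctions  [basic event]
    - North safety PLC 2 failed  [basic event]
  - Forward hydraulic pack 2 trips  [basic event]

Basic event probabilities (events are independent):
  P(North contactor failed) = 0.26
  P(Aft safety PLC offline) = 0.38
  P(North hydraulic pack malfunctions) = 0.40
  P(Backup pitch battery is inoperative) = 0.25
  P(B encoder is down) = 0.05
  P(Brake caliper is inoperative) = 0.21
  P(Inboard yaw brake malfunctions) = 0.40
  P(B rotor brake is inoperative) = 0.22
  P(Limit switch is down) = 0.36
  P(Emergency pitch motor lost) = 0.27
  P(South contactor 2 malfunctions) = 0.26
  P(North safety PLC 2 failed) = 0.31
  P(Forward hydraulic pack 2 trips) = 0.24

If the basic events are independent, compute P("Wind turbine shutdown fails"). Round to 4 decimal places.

0.7774

P(Converter path unavailable) [OR] = 1 − (1−0.26) × (1−0.38) = 0.541200
P(Safety chain fails) [AND] = 0.40 × 0.25 × 0.05 = 0.005000
P(Emergency stop fails) [AND] = 0.541200 × 0.005000 × 0.21 = 0.000568
P(Yaw brake inoperative) [OR] = 1 − (1−0.40) × (1−0.22) × (1−0.36) = 0.700480
P(Rotor brake inoperative) [AND] = 0.27 × 0.26 × 0.31 = 0.021762
P(Wind turbine shutdown fails) [OR] = 1 − (1−0.000568) × (1−0.700480) × (1−0.021762) × (1−0.24) = 0.777445
Rounded to 4 decimal places: P(Wind turbine shutdown fails) ≈ 0.7774.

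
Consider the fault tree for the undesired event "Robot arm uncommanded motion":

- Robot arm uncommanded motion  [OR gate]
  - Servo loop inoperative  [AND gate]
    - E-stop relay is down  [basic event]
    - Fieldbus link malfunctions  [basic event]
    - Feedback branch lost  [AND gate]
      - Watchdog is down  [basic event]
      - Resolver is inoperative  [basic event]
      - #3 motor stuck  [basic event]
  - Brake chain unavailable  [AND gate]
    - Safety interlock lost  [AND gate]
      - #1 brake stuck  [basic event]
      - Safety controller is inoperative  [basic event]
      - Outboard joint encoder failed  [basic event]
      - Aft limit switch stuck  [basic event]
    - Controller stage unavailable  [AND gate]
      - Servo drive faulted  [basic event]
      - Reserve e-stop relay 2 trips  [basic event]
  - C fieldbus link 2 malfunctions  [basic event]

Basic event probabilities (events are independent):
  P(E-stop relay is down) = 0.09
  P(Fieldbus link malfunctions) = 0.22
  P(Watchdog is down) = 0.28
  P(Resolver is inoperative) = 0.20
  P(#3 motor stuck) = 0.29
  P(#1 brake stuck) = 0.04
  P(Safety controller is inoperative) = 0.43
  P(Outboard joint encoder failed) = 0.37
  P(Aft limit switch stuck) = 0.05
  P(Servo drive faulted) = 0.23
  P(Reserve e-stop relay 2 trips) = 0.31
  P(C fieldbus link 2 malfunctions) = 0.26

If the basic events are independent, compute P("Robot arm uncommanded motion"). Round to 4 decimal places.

0.2603

P(Feedback branch lost) [AND] = 0.28 × 0.20 × 0.29 = 0.016240
P(Servo loop inoperative) [AND] = 0.09 × 0.22 × 0.016240 = 0.000322
P(Safety interlock lost) [AND] = 0.04 × 0.43 × 0.37 × 0.05 = 0.000318
P(Controller stage unavailable) [AND] = 0.23 × 0.31 = 0.071300
P(Brake chain unavailable) [AND] = 0.000318 × 0.071300 = 0.000023
P(Robot arm uncommanded motion) [OR] = 1 − (1−0.000322) × (1−0.000023) × (1−0.26) = 0.260255
Rounded to 4 decimal places: P(Robot arm uncommanded motion) ≈ 0.2603.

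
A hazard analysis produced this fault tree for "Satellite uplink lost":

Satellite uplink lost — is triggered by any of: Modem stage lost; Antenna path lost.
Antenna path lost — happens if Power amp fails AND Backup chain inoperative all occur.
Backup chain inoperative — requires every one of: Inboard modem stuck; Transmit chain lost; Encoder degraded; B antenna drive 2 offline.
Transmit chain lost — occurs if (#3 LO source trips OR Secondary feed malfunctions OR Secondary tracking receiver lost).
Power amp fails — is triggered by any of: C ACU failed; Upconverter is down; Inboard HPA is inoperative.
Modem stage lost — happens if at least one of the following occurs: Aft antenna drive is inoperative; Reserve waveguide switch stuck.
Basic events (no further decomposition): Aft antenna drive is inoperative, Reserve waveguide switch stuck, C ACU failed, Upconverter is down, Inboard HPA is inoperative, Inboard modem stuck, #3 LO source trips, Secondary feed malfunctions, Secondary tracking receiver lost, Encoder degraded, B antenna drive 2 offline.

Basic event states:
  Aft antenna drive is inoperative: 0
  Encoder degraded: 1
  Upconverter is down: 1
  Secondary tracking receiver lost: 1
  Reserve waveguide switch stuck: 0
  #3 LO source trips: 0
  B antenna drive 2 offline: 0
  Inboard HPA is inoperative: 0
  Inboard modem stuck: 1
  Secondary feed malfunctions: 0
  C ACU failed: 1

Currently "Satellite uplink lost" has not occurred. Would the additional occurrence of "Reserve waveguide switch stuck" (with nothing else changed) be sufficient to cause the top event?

Counterfactual: set "Reserve waveguide switch stuck" to occurred.
Modem stage lost [OR]: Aft antenna drive is inoperative=not, Reserve waveguide switch stuck=occurs → at least one input occurs → occurs.
Power amp fails [OR]: C ACU failed=occurs, Upconverter is down=occurs, Inboard HPA is inoperative=not → at least one input occurs → occurs.
Transmit chain lost [OR]: #3 LO source trips=not, Secondary feed malfunctions=not, Secondary tracking receiver lost=occurs → at least one input occurs → occurs.
Backup chain inoperative [AND]: Inboard modem stuck=occurs, Transmit chain lost=occurs, Encoder degraded=occurs, B antenna drive 2 offline=not → not all inputs occur → does not occur.
Antenna path lost [AND]: Power amp fails=occurs, Backup chain inoperative=not → not all inputs occur → does not occur.
Satellite uplink lost [OR]: Modem stage lost=occurs, Antenna path lost=not → at least one input occurs → occurs.

Yes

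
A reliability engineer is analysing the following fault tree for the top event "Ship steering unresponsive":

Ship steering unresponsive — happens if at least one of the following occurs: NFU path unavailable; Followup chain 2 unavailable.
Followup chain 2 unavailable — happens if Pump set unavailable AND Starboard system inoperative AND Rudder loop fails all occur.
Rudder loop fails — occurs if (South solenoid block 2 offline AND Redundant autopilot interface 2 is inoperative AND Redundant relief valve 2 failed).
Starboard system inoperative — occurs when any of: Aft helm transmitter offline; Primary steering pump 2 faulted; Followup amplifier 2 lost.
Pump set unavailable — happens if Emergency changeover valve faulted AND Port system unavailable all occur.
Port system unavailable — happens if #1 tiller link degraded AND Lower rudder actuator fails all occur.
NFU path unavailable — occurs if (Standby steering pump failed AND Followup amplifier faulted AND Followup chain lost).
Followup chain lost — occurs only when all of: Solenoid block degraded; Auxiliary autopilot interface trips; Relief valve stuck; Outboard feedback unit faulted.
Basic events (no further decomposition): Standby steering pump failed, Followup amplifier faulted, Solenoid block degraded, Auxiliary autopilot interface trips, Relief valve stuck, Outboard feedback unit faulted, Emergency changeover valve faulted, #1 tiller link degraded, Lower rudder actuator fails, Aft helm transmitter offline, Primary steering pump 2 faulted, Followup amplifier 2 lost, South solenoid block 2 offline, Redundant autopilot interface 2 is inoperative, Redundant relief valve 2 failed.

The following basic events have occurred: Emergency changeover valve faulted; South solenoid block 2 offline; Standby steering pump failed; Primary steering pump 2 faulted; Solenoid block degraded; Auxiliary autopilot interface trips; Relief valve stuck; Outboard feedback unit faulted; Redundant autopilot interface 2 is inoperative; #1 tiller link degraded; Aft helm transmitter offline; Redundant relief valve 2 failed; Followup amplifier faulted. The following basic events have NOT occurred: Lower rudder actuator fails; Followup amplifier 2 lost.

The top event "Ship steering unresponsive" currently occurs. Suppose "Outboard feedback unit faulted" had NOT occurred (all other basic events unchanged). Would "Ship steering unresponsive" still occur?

Counterfactual: set "Outboard feedback unit faulted" to not occurred.
Followup chain lost [AND]: Solenoid block degraded=occurs, Auxiliary autopilot interface trips=occurs, Relief valve stuck=occurs, Outboard feedback unit faulted=not → not all inputs occur → does not occur.
NFU path unavailable [AND]: Standby steering pump failed=occurs, Followup amplifier faulted=occurs, Followup chain lost=not → not all inputs occur → does not occur.
Port system unavailable [AND]: #1 tiller link degraded=occurs, Lower rudder actuator fails=not → not all inputs occur → does not occur.
Pump set unavailable [AND]: Emergency changeover valve faulted=occurs, Port system unavailable=not → not all inputs occur → does not occur.
Starboard system inoperative [OR]: Aft helm transmitter offline=occurs, Primary steering pump 2 faulted=occurs, Followup amplifier 2 lost=not → at least one input occurs → occurs.
Rudder loop fails [AND]: South solenoid block 2 offline=occurs, Redundant autopilot interface 2 is inoperative=occurs, Redundant relief valve 2 failed=occurs → all inputs occur → occurs.
Followup chain 2 unavailable [AND]: Pump set unavailable=not, Starboard system inoperative=occurs, Rudder loop fails=occurs → not all inputs occur → does not occur.
Ship steering unresponsive [OR]: NFU path unavailable=not, Followup chain 2 unavailable=not → no input occurs → does not occur.

No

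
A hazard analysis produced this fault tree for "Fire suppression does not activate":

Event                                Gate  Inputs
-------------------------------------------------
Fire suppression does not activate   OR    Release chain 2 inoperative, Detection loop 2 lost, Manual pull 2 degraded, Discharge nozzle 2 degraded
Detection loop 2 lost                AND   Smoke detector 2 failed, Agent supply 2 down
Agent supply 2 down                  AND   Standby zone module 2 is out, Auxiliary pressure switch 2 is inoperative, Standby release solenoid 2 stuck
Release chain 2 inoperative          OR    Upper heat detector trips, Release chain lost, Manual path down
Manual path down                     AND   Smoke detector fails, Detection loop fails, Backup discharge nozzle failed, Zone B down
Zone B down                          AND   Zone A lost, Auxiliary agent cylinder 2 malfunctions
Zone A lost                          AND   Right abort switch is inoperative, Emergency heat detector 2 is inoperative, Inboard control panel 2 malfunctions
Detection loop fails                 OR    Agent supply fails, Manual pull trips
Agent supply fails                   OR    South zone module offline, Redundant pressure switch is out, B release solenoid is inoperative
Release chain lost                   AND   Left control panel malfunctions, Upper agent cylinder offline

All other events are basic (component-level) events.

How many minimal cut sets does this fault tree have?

9

Release chain lost [AND]: one cut set from each child combined → 1 × 1 = 1 cut set(s).
Agent supply fails [OR]: union of children's cut sets → 3 cut set(s).
Detection loop fails [OR]: union of children's cut sets → 4 cut set(s).
Zone A lost [AND]: one cut set from each child combined → 1 × 1 × 1 = 1 cut set(s).
Zone B down [AND]: one cut set from each child combined → 1 × 1 = 1 cut set(s).
Manual path down [AND]: one cut set from each child combined → 1 × 4 × 1 × 1 = 4 cut set(s).
Release chain 2 inoperative [OR]: union of children's cut sets → 6 cut set(s).
Agent supply 2 down [AND]: one cut set from each child combined → 1 × 1 × 1 = 1 cut set(s).
Detection loop 2 lost [AND]: one cut set from each child combined → 1 × 1 = 1 cut set(s).
Fire suppression does not activate [OR]: union of children's cut sets → 9 cut set(s).
Minimal cut sets: {Upper heat detector trips}; {Left control panel malfunctions, Upper agent cylinder offline}; {Auxiliary agent cylinder 2 malfunctions, Backup discharge nozzle failed, Emergency heat detector 2 is inoperative, Inboard control panel 2 malfunctions, Right abort switch is inoperative, Smoke detector fails, South zone module offline}; {Auxiliary agent cylinder 2 malfunctions, Backup discharge nozzle failed, Emergency heat detector 2 is inoperative, Inboard control panel 2 malfunctions, Redundant pressure switch is out, Right abort switch is inoperative, Smoke detector fails}; {Auxiliary agent cylinder 2 malfunctions, B release solenoid is inoperative, Backup discharge nozzle failed, Emergency heat detector 2 is inoperative, Inboard control panel 2 malfunctions, Right abort switch is inoperative, Smoke detector fails}; {Auxiliary agent cylinder 2 malfunctions, Backup discharge nozzle failed, Emergency heat detector 2 is inoperative, Inboard control panel 2 malfunctions, Manual pull trips, Right abort switch is inoperative, Smoke detector fails}; {Auxiliary pressure switch 2 is inoperative, Smoke detector 2 failed, Standby release solenoid 2 stuck, Standby zone module 2 is out}; {Manual pull 2 degraded}; {Discharge nozzle 2 degraded}.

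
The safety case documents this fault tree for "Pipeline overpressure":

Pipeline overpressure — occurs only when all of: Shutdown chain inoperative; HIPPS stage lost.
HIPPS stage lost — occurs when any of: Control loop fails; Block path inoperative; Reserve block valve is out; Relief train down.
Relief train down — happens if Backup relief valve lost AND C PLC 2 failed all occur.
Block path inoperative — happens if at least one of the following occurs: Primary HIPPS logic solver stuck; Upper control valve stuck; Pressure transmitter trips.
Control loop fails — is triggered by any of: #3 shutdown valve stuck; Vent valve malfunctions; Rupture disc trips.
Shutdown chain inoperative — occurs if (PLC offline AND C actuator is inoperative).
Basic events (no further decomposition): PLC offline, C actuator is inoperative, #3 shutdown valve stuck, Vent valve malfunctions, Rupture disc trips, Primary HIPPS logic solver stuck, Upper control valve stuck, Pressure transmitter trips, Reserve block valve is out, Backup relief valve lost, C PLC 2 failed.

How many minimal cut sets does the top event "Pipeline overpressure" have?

Shutdown chain inoperative [AND]: one cut set from each child combined → 1 × 1 = 1 cut set(s).
Control loop fails [OR]: union of children's cut sets → 3 cut set(s).
Block path inoperative [OR]: union of children's cut sets → 3 cut set(s).
Relief train down [AND]: one cut set from each child combined → 1 × 1 = 1 cut set(s).
HIPPS stage lost [OR]: union of children's cut sets → 8 cut set(s).
Pipeline overpressure [AND]: one cut set from each child combined → 1 × 8 = 8 cut set(s).
Minimal cut sets: {#3 shutdown valve stuck, C actuator is inoperative, PLC offline}; {C actuator is inoperative, PLC offline, Vent valve malfunctions}; {C actuator is inoperative, PLC offline, Rupture disc trips}; {C actuator is inoperative, PLC offline, Primary HIPPS logic solver stuck}; {C actuator is inoperative, PLC offline, Upper control valve stuck}; {C actuator is inoperative, PLC offline, Pressure transmitter trips}; {C actuator is inoperative, PLC offline, Reserve block valve is out}; {Backup relief valve lost, C PLC 2 failed, C actuator is inoperative, PLC offline}.

8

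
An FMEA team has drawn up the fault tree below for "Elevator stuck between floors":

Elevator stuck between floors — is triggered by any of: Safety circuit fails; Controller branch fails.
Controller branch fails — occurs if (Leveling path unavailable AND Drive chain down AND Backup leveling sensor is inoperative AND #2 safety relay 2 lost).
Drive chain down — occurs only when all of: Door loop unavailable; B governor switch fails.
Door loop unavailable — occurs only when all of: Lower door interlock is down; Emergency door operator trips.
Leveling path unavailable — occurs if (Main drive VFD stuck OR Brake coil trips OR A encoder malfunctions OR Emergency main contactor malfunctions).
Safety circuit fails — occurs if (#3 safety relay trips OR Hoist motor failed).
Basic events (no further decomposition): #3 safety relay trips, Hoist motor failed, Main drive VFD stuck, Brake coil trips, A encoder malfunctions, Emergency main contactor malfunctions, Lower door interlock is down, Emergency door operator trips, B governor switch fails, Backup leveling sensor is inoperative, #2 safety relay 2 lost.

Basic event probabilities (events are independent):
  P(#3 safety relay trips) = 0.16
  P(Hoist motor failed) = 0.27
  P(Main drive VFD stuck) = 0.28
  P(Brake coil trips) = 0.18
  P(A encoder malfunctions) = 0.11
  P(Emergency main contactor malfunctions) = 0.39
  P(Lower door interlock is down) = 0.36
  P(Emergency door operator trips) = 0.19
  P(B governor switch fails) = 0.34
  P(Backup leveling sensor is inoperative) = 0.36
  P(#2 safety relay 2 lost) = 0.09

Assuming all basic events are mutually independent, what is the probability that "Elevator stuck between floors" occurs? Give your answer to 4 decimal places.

P(Safety circuit fails) [OR] = 1 − (1−0.16) × (1−0.27) = 0.386800
P(Leveling path unavailable) [OR] = 1 − (1−0.28) × (1−0.18) × (1−0.11) × (1−0.39) = 0.679472
P(Door loop unavailable) [AND] = 0.36 × 0.19 = 0.068400
P(Drive chain down) [AND] = 0.068400 × 0.34 = 0.023256
P(Controller branch fails) [AND] = 0.679472 × 0.023256 × 0.36 × 0.09 = 0.000512
P(Elevator stuck between floors) [OR] = 1 − (1−0.386800) × (1−0.000512) = 0.387114
Rounded to 4 decimal places: P(Elevator stuck between floors) ≈ 0.3871.

0.3871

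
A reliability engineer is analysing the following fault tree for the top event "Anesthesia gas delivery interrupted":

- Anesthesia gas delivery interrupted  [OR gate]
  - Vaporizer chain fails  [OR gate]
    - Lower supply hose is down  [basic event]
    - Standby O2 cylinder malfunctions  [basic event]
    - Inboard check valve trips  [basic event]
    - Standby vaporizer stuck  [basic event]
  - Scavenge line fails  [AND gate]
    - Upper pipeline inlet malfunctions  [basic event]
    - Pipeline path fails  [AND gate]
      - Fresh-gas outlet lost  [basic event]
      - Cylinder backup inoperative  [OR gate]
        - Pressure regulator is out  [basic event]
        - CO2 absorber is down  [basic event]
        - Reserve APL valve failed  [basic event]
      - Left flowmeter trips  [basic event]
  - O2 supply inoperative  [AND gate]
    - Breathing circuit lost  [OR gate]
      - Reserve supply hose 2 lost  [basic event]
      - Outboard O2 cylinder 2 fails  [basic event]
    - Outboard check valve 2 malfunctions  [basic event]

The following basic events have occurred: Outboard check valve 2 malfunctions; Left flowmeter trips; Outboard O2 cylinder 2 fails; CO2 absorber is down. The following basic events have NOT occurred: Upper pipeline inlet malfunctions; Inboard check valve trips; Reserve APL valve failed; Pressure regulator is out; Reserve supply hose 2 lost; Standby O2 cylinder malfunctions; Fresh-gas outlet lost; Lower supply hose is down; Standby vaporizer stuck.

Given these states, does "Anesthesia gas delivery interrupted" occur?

Yes

Vaporizer chain fails [OR]: Lower supply hose is down=not, Standby O2 cylinder malfunctions=not, Inboard check valve trips=not, Standby vaporizer stuck=not → no input occurs → does not occur.
Cylinder backup inoperative [OR]: Pressure regulator is out=not, CO2 absorber is down=occurs, Reserve APL valve failed=not → at least one input occurs → occurs.
Pipeline path fails [AND]: Fresh-gas outlet lost=not, Cylinder backup inoperative=occurs, Left flowmeter trips=occurs → not all inputs occur → does not occur.
Scavenge line fails [AND]: Upper pipeline inlet malfunctions=not, Pipeline path fails=not → not all inputs occur → does not occur.
Breathing circuit lost [OR]: Reserve supply hose 2 lost=not, Outboard O2 cylinder 2 fails=occurs → at least one input occurs → occurs.
O2 supply inoperative [AND]: Breathing circuit lost=occurs, Outboard check valve 2 malfunctions=occurs → all inputs occur → occurs.
Anesthesia gas delivery interrupted [OR]: Vaporizer chain fails=not, Scavenge line fails=not, O2 supply inoperative=occurs → at least one input occurs → occurs.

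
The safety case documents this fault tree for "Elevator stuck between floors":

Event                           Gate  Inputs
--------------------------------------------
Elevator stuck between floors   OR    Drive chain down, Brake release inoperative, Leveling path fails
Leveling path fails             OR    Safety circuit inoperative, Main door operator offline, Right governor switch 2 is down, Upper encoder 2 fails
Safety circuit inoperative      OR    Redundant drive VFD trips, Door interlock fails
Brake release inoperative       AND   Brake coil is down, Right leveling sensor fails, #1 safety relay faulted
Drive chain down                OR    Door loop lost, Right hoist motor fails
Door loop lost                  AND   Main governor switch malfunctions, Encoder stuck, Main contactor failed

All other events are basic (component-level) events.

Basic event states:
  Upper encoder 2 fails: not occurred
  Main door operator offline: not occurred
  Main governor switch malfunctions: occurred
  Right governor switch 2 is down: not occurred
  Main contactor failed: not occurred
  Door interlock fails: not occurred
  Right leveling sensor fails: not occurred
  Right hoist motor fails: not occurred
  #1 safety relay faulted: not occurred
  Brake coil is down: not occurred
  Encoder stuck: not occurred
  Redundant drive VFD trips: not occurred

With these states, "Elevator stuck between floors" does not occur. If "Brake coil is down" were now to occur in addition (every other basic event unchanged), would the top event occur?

No

Counterfactual: set "Brake coil is down" to occurred.
Door loop lost [AND]: Main governor switch malfunctions=occurs, Encoder stuck=not, Main contactor failed=not → not all inputs occur → does not occur.
Drive chain down [OR]: Door loop lost=not, Right hoist motor fails=not → no input occurs → does not occur.
Brake release inoperative [AND]: Brake coil is down=occurs, Right leveling sensor fails=not, #1 safety relay faulted=not → not all inputs occur → does not occur.
Safety circuit inoperative [OR]: Redundant drive VFD trips=not, Door interlock fails=not → no input occurs → does not occur.
Leveling path fails [OR]: Safety circuit inoperative=not, Main door operator offline=not, Right governor switch 2 is down=not, Upper encoder 2 fails=not → no input occurs → does not occur.
Elevator stuck between floors [OR]: Drive chain down=not, Brake release inoperative=not, Leveling path fails=not → no input occurs → does not occur.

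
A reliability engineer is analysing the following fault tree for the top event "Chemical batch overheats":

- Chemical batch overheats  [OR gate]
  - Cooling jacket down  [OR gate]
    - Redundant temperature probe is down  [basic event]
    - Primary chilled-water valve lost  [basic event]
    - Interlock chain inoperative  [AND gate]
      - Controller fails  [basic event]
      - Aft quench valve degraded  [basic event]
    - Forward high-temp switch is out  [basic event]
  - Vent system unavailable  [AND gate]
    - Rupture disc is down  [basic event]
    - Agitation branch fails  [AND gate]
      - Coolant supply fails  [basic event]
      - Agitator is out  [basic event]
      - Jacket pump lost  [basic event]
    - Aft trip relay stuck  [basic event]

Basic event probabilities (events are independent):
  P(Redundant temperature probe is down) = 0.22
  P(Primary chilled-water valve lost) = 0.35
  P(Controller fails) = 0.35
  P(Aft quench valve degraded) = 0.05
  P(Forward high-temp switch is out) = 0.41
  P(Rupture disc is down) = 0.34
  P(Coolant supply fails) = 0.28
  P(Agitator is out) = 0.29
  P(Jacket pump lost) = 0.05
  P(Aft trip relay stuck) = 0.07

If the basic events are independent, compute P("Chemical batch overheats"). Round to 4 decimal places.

P(Interlock chain inoperative) [AND] = 0.35 × 0.05 = 0.017500
P(Cooling jacket down) [OR] = 1 − (1−0.22) × (1−0.35) × (1−0.017500) × (1−0.41) = 0.706105
P(Agitation branch fails) [AND] = 0.28 × 0.29 × 0.05 = 0.004060
P(Vent system unavailable) [AND] = 0.34 × 0.004060 × 0.07 = 0.000097
P(Chemical batch overheats) [OR] = 1 − (1−0.706105) × (1−0.000097) = 0.706134
Rounded to 4 decimal places: P(Chemical batch overheats) ≈ 0.7061.

0.7061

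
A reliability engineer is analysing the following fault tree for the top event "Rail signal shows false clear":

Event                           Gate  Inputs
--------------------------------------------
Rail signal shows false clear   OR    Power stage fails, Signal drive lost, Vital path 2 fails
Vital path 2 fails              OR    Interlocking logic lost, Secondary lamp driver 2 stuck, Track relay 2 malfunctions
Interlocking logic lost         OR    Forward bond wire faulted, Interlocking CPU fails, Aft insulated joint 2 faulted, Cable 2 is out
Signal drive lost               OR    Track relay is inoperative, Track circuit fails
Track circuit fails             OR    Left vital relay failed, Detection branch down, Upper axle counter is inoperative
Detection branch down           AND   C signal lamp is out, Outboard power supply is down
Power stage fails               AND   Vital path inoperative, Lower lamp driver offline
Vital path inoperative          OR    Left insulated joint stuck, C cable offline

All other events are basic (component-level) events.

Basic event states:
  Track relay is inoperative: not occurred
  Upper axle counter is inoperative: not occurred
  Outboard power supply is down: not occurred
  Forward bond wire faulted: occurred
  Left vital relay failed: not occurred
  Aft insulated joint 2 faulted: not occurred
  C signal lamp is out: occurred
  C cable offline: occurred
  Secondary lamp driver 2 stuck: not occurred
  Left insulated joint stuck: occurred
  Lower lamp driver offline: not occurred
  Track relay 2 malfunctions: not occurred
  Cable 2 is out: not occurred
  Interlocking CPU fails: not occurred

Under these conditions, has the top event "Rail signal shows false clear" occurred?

Vital path inoperative [OR]: Left insulated joint stuck=occurs, C cable offline=occurs → at least one input occurs → occurs.
Power stage fails [AND]: Vital path inoperative=occurs, Lower lamp driver offline=not → not all inputs occur → does not occur.
Detection branch down [AND]: C signal lamp is out=occurs, Outboard power supply is down=not → not all inputs occur → does not occur.
Track circuit fails [OR]: Left vital relay failed=not, Detection branch down=not, Upper axle counter is inoperative=not → no input occurs → does not occur.
Signal drive lost [OR]: Track relay is inoperative=not, Track circuit fails=not → no input occurs → does not occur.
Interlocking logic lost [OR]: Forward bond wire faulted=occurs, Interlocking CPU fails=not, Aft insulated joint 2 faulted=not, Cable 2 is out=not → at least one input occurs → occurs.
Vital path 2 fails [OR]: Interlocking logic lost=occurs, Secondary lamp driver 2 stuck=not, Track relay 2 malfunctions=not → at least one input occurs → occurs.
Rail signal shows false clear [OR]: Power stage fails=not, Signal drive lost=not, Vital path 2 fails=occurs → at least one input occurs → occurs.

Yes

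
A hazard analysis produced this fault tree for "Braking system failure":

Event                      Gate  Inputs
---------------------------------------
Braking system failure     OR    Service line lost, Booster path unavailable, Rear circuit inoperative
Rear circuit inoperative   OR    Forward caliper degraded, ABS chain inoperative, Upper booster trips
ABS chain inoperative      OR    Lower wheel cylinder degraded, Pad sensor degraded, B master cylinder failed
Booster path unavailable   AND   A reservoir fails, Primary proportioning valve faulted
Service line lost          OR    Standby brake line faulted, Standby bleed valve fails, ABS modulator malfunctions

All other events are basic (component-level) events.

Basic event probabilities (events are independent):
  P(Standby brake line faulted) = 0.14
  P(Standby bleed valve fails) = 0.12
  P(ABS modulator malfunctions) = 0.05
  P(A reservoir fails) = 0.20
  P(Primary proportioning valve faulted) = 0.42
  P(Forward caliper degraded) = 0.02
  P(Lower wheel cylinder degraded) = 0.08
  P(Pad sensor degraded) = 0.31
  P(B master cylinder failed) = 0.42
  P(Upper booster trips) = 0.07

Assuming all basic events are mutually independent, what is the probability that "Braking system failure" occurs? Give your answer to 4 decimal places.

P(Service line lost) [OR] = 1 − (1−0.14) × (1−0.12) × (1−0.05) = 0.281040
P(Booster path unavailable) [AND] = 0.20 × 0.42 = 0.084000
P(ABS chain inoperative) [OR] = 1 − (1−0.08) × (1−0.31) × (1−0.42) = 0.631816
P(Rear circuit inoperative) [OR] = 1 − (1−0.02) × (1−0.631816) × (1−0.07) = 0.664437
P(Braking system failure) [OR] = 1 − (1−0.281040) × (1−0.084000) × (1−0.664437) = 0.779009
Rounded to 4 decimal places: P(Braking system failure) ≈ 0.7790.

0.7790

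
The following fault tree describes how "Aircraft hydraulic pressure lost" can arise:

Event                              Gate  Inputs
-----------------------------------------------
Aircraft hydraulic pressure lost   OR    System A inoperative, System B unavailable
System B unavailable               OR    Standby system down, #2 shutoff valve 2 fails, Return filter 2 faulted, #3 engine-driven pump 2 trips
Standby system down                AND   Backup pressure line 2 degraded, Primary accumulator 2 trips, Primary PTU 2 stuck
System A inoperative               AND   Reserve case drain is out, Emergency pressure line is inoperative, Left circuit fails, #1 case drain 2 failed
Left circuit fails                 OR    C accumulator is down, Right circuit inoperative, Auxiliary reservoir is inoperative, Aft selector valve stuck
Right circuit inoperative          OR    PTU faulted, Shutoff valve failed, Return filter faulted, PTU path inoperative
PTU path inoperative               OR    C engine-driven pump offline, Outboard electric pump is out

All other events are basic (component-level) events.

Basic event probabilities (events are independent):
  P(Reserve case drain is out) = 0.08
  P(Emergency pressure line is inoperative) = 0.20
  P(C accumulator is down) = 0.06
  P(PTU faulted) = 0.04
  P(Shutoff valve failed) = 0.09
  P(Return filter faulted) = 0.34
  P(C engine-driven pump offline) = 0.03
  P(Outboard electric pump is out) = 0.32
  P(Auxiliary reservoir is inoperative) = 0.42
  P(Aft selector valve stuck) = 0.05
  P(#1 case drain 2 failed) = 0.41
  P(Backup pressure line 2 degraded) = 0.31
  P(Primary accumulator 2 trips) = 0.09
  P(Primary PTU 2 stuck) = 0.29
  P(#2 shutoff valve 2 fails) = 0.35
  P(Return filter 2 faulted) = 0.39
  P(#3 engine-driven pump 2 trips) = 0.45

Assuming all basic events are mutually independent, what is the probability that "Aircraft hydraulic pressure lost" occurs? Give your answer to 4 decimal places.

P(PTU path inoperative) [OR] = 1 − (1−0.03) × (1−0.32) = 0.340400
P(Right circuit inoperative) [OR] = 1 − (1−0.04) × (1−0.09) × (1−0.34) × (1−0.340400) = 0.619690
P(Left circuit fails) [OR] = 1 − (1−0.06) × (1−0.619690) × (1−0.42) × (1−0.05) = 0.803022
P(System A inoperative) [AND] = 0.08 × 0.20 × 0.803022 × 0.41 = 0.005268
P(Standby system down) [AND] = 0.31 × 0.09 × 0.29 = 0.008091
P(System B unavailable) [OR] = 1 − (1−0.008091) × (1−0.35) × (1−0.39) × (1−0.45) = 0.783689
P(Aircraft hydraulic pressure lost) [OR] = 1 − (1−0.005268) × (1−0.783689) = 0.784829
Rounded to 4 decimal places: P(Aircraft hydraulic pressure lost) ≈ 0.7848.

0.7848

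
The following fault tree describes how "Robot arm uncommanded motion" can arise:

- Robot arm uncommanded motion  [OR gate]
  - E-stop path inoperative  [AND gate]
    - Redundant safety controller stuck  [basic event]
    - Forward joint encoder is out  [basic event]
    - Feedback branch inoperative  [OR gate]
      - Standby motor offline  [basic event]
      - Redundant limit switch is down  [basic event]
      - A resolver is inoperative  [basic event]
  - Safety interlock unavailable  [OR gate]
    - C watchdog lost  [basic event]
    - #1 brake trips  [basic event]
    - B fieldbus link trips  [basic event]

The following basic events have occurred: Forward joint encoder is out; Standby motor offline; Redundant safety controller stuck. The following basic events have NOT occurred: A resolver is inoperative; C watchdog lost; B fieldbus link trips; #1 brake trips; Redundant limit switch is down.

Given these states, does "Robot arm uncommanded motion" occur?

Yes

Feedback branch inoperative [OR]: Standby motor offline=occurs, Redundant limit switch is down=not, A resolver is inoperative=not → at least one input occurs → occurs.
E-stop path inoperative [AND]: Redundant safety controller stuck=occurs, Forward joint encoder is out=occurs, Feedback branch inoperative=occurs → all inputs occur → occurs.
Safety interlock unavailable [OR]: C watchdog lost=not, #1 brake trips=not, B fieldbus link trips=not → no input occurs → does not occur.
Robot arm uncommanded motion [OR]: E-stop path inoperative=occurs, Safety interlock unavailable=not → at least one input occurs → occurs.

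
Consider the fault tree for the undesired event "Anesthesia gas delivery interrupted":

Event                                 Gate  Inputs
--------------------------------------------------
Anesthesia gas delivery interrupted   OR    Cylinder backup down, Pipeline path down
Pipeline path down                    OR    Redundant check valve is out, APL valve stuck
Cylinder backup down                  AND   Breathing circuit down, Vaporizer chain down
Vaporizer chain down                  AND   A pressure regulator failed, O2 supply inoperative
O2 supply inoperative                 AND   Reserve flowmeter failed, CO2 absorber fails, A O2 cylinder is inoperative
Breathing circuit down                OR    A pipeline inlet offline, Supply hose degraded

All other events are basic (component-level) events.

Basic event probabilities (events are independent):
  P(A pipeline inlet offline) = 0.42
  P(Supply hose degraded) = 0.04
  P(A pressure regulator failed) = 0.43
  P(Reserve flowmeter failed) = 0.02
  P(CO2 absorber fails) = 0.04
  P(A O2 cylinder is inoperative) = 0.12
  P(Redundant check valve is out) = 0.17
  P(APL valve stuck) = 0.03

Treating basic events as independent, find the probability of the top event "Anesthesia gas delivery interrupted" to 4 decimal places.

0.1949

P(Breathing circuit down) [OR] = 1 − (1−0.42) × (1−0.04) = 0.443200
P(O2 supply inoperative) [AND] = 0.02 × 0.04 × 0.12 = 0.000096
P(Vaporizer chain down) [AND] = 0.43 × 0.000096 = 0.000041
P(Cylinder backup down) [AND] = 0.443200 × 0.000041 = 0.000018
P(Pipeline path down) [OR] = 1 − (1−0.17) × (1−0.03) = 0.194900
P(Anesthesia gas delivery interrupted) [OR] = 1 − (1−0.000018) × (1−0.194900) = 0.194914
Rounded to 4 decimal places: P(Anesthesia gas delivery interrupted) ≈ 0.1949.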